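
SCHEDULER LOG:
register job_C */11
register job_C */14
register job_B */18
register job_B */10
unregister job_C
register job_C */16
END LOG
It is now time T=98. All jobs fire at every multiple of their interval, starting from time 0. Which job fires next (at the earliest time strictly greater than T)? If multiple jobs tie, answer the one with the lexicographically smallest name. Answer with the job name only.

Answer: job_B

Derivation:
Op 1: register job_C */11 -> active={job_C:*/11}
Op 2: register job_C */14 -> active={job_C:*/14}
Op 3: register job_B */18 -> active={job_B:*/18, job_C:*/14}
Op 4: register job_B */10 -> active={job_B:*/10, job_C:*/14}
Op 5: unregister job_C -> active={job_B:*/10}
Op 6: register job_C */16 -> active={job_B:*/10, job_C:*/16}
  job_B: interval 10, next fire after T=98 is 100
  job_C: interval 16, next fire after T=98 is 112
Earliest = 100, winner (lex tiebreak) = job_B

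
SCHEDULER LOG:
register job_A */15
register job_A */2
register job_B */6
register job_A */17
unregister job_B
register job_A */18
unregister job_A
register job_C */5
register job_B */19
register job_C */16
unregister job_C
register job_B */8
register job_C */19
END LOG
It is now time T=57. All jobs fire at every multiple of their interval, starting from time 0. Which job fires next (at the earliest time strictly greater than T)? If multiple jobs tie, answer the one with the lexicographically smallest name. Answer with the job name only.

Op 1: register job_A */15 -> active={job_A:*/15}
Op 2: register job_A */2 -> active={job_A:*/2}
Op 3: register job_B */6 -> active={job_A:*/2, job_B:*/6}
Op 4: register job_A */17 -> active={job_A:*/17, job_B:*/6}
Op 5: unregister job_B -> active={job_A:*/17}
Op 6: register job_A */18 -> active={job_A:*/18}
Op 7: unregister job_A -> active={}
Op 8: register job_C */5 -> active={job_C:*/5}
Op 9: register job_B */19 -> active={job_B:*/19, job_C:*/5}
Op 10: register job_C */16 -> active={job_B:*/19, job_C:*/16}
Op 11: unregister job_C -> active={job_B:*/19}
Op 12: register job_B */8 -> active={job_B:*/8}
Op 13: register job_C */19 -> active={job_B:*/8, job_C:*/19}
  job_B: interval 8, next fire after T=57 is 64
  job_C: interval 19, next fire after T=57 is 76
Earliest = 64, winner (lex tiebreak) = job_B

Answer: job_B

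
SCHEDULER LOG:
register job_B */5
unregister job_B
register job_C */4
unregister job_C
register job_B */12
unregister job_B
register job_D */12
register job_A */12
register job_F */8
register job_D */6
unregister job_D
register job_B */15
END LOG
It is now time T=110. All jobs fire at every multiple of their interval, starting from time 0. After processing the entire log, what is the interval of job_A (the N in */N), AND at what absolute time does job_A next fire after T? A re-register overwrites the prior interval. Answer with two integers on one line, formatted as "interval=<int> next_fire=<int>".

Answer: interval=12 next_fire=120

Derivation:
Op 1: register job_B */5 -> active={job_B:*/5}
Op 2: unregister job_B -> active={}
Op 3: register job_C */4 -> active={job_C:*/4}
Op 4: unregister job_C -> active={}
Op 5: register job_B */12 -> active={job_B:*/12}
Op 6: unregister job_B -> active={}
Op 7: register job_D */12 -> active={job_D:*/12}
Op 8: register job_A */12 -> active={job_A:*/12, job_D:*/12}
Op 9: register job_F */8 -> active={job_A:*/12, job_D:*/12, job_F:*/8}
Op 10: register job_D */6 -> active={job_A:*/12, job_D:*/6, job_F:*/8}
Op 11: unregister job_D -> active={job_A:*/12, job_F:*/8}
Op 12: register job_B */15 -> active={job_A:*/12, job_B:*/15, job_F:*/8}
Final interval of job_A = 12
Next fire of job_A after T=110: (110//12+1)*12 = 120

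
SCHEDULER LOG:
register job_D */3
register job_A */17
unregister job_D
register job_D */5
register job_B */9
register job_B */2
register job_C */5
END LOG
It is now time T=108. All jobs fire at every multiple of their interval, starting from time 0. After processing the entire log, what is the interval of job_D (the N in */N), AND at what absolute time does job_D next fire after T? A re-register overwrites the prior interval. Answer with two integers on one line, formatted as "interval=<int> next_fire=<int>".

Op 1: register job_D */3 -> active={job_D:*/3}
Op 2: register job_A */17 -> active={job_A:*/17, job_D:*/3}
Op 3: unregister job_D -> active={job_A:*/17}
Op 4: register job_D */5 -> active={job_A:*/17, job_D:*/5}
Op 5: register job_B */9 -> active={job_A:*/17, job_B:*/9, job_D:*/5}
Op 6: register job_B */2 -> active={job_A:*/17, job_B:*/2, job_D:*/5}
Op 7: register job_C */5 -> active={job_A:*/17, job_B:*/2, job_C:*/5, job_D:*/5}
Final interval of job_D = 5
Next fire of job_D after T=108: (108//5+1)*5 = 110

Answer: interval=5 next_fire=110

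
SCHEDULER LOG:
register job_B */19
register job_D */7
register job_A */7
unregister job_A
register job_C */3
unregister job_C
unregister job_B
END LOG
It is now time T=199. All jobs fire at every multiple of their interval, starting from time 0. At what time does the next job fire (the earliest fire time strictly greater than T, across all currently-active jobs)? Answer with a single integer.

Answer: 203

Derivation:
Op 1: register job_B */19 -> active={job_B:*/19}
Op 2: register job_D */7 -> active={job_B:*/19, job_D:*/7}
Op 3: register job_A */7 -> active={job_A:*/7, job_B:*/19, job_D:*/7}
Op 4: unregister job_A -> active={job_B:*/19, job_D:*/7}
Op 5: register job_C */3 -> active={job_B:*/19, job_C:*/3, job_D:*/7}
Op 6: unregister job_C -> active={job_B:*/19, job_D:*/7}
Op 7: unregister job_B -> active={job_D:*/7}
  job_D: interval 7, next fire after T=199 is 203
Earliest fire time = 203 (job job_D)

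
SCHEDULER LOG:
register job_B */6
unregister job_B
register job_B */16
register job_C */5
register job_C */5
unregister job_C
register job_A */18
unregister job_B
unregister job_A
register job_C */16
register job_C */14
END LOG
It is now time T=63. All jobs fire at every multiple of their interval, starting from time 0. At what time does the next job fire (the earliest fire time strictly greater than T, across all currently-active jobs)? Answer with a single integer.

Answer: 70

Derivation:
Op 1: register job_B */6 -> active={job_B:*/6}
Op 2: unregister job_B -> active={}
Op 3: register job_B */16 -> active={job_B:*/16}
Op 4: register job_C */5 -> active={job_B:*/16, job_C:*/5}
Op 5: register job_C */5 -> active={job_B:*/16, job_C:*/5}
Op 6: unregister job_C -> active={job_B:*/16}
Op 7: register job_A */18 -> active={job_A:*/18, job_B:*/16}
Op 8: unregister job_B -> active={job_A:*/18}
Op 9: unregister job_A -> active={}
Op 10: register job_C */16 -> active={job_C:*/16}
Op 11: register job_C */14 -> active={job_C:*/14}
  job_C: interval 14, next fire after T=63 is 70
Earliest fire time = 70 (job job_C)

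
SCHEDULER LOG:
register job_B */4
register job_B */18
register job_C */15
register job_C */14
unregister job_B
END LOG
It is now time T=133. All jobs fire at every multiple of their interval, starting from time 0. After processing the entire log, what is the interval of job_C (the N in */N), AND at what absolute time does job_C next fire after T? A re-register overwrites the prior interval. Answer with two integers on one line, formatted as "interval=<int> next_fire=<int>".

Answer: interval=14 next_fire=140

Derivation:
Op 1: register job_B */4 -> active={job_B:*/4}
Op 2: register job_B */18 -> active={job_B:*/18}
Op 3: register job_C */15 -> active={job_B:*/18, job_C:*/15}
Op 4: register job_C */14 -> active={job_B:*/18, job_C:*/14}
Op 5: unregister job_B -> active={job_C:*/14}
Final interval of job_C = 14
Next fire of job_C after T=133: (133//14+1)*14 = 140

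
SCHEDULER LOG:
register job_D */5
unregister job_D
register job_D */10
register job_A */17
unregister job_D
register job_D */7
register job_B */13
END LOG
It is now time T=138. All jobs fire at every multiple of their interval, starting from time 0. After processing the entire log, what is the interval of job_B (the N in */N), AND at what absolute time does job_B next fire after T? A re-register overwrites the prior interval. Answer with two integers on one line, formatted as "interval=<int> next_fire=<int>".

Op 1: register job_D */5 -> active={job_D:*/5}
Op 2: unregister job_D -> active={}
Op 3: register job_D */10 -> active={job_D:*/10}
Op 4: register job_A */17 -> active={job_A:*/17, job_D:*/10}
Op 5: unregister job_D -> active={job_A:*/17}
Op 6: register job_D */7 -> active={job_A:*/17, job_D:*/7}
Op 7: register job_B */13 -> active={job_A:*/17, job_B:*/13, job_D:*/7}
Final interval of job_B = 13
Next fire of job_B after T=138: (138//13+1)*13 = 143

Answer: interval=13 next_fire=143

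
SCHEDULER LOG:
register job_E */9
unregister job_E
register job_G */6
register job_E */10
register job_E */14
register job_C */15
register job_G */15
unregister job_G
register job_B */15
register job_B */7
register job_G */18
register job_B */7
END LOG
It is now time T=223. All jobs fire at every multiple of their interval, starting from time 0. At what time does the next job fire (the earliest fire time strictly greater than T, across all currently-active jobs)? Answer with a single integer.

Op 1: register job_E */9 -> active={job_E:*/9}
Op 2: unregister job_E -> active={}
Op 3: register job_G */6 -> active={job_G:*/6}
Op 4: register job_E */10 -> active={job_E:*/10, job_G:*/6}
Op 5: register job_E */14 -> active={job_E:*/14, job_G:*/6}
Op 6: register job_C */15 -> active={job_C:*/15, job_E:*/14, job_G:*/6}
Op 7: register job_G */15 -> active={job_C:*/15, job_E:*/14, job_G:*/15}
Op 8: unregister job_G -> active={job_C:*/15, job_E:*/14}
Op 9: register job_B */15 -> active={job_B:*/15, job_C:*/15, job_E:*/14}
Op 10: register job_B */7 -> active={job_B:*/7, job_C:*/15, job_E:*/14}
Op 11: register job_G */18 -> active={job_B:*/7, job_C:*/15, job_E:*/14, job_G:*/18}
Op 12: register job_B */7 -> active={job_B:*/7, job_C:*/15, job_E:*/14, job_G:*/18}
  job_B: interval 7, next fire after T=223 is 224
  job_C: interval 15, next fire after T=223 is 225
  job_E: interval 14, next fire after T=223 is 224
  job_G: interval 18, next fire after T=223 is 234
Earliest fire time = 224 (job job_B)

Answer: 224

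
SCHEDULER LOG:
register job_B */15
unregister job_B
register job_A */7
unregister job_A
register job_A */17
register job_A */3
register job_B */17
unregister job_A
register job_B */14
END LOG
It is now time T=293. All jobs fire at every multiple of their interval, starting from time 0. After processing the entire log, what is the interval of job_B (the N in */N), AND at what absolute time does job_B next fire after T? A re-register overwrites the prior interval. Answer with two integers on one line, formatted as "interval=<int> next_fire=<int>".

Answer: interval=14 next_fire=294

Derivation:
Op 1: register job_B */15 -> active={job_B:*/15}
Op 2: unregister job_B -> active={}
Op 3: register job_A */7 -> active={job_A:*/7}
Op 4: unregister job_A -> active={}
Op 5: register job_A */17 -> active={job_A:*/17}
Op 6: register job_A */3 -> active={job_A:*/3}
Op 7: register job_B */17 -> active={job_A:*/3, job_B:*/17}
Op 8: unregister job_A -> active={job_B:*/17}
Op 9: register job_B */14 -> active={job_B:*/14}
Final interval of job_B = 14
Next fire of job_B after T=293: (293//14+1)*14 = 294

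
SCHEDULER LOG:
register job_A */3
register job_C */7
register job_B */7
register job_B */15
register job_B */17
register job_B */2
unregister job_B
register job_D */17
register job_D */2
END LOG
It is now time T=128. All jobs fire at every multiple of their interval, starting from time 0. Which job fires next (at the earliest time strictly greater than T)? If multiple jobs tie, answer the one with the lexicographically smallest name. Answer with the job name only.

Op 1: register job_A */3 -> active={job_A:*/3}
Op 2: register job_C */7 -> active={job_A:*/3, job_C:*/7}
Op 3: register job_B */7 -> active={job_A:*/3, job_B:*/7, job_C:*/7}
Op 4: register job_B */15 -> active={job_A:*/3, job_B:*/15, job_C:*/7}
Op 5: register job_B */17 -> active={job_A:*/3, job_B:*/17, job_C:*/7}
Op 6: register job_B */2 -> active={job_A:*/3, job_B:*/2, job_C:*/7}
Op 7: unregister job_B -> active={job_A:*/3, job_C:*/7}
Op 8: register job_D */17 -> active={job_A:*/3, job_C:*/7, job_D:*/17}
Op 9: register job_D */2 -> active={job_A:*/3, job_C:*/7, job_D:*/2}
  job_A: interval 3, next fire after T=128 is 129
  job_C: interval 7, next fire after T=128 is 133
  job_D: interval 2, next fire after T=128 is 130
Earliest = 129, winner (lex tiebreak) = job_A

Answer: job_A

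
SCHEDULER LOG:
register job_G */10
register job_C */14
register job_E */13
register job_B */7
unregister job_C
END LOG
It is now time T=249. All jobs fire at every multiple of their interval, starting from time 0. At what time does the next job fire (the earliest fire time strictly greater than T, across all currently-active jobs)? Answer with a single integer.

Answer: 250

Derivation:
Op 1: register job_G */10 -> active={job_G:*/10}
Op 2: register job_C */14 -> active={job_C:*/14, job_G:*/10}
Op 3: register job_E */13 -> active={job_C:*/14, job_E:*/13, job_G:*/10}
Op 4: register job_B */7 -> active={job_B:*/7, job_C:*/14, job_E:*/13, job_G:*/10}
Op 5: unregister job_C -> active={job_B:*/7, job_E:*/13, job_G:*/10}
  job_B: interval 7, next fire after T=249 is 252
  job_E: interval 13, next fire after T=249 is 260
  job_G: interval 10, next fire after T=249 is 250
Earliest fire time = 250 (job job_G)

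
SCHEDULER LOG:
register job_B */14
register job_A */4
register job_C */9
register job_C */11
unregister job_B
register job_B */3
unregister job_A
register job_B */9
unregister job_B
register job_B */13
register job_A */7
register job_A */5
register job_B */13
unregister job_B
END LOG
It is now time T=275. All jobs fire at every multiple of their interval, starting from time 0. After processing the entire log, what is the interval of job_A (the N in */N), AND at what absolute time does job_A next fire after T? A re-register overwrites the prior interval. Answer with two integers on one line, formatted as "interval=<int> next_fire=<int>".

Op 1: register job_B */14 -> active={job_B:*/14}
Op 2: register job_A */4 -> active={job_A:*/4, job_B:*/14}
Op 3: register job_C */9 -> active={job_A:*/4, job_B:*/14, job_C:*/9}
Op 4: register job_C */11 -> active={job_A:*/4, job_B:*/14, job_C:*/11}
Op 5: unregister job_B -> active={job_A:*/4, job_C:*/11}
Op 6: register job_B */3 -> active={job_A:*/4, job_B:*/3, job_C:*/11}
Op 7: unregister job_A -> active={job_B:*/3, job_C:*/11}
Op 8: register job_B */9 -> active={job_B:*/9, job_C:*/11}
Op 9: unregister job_B -> active={job_C:*/11}
Op 10: register job_B */13 -> active={job_B:*/13, job_C:*/11}
Op 11: register job_A */7 -> active={job_A:*/7, job_B:*/13, job_C:*/11}
Op 12: register job_A */5 -> active={job_A:*/5, job_B:*/13, job_C:*/11}
Op 13: register job_B */13 -> active={job_A:*/5, job_B:*/13, job_C:*/11}
Op 14: unregister job_B -> active={job_A:*/5, job_C:*/11}
Final interval of job_A = 5
Next fire of job_A after T=275: (275//5+1)*5 = 280

Answer: interval=5 next_fire=280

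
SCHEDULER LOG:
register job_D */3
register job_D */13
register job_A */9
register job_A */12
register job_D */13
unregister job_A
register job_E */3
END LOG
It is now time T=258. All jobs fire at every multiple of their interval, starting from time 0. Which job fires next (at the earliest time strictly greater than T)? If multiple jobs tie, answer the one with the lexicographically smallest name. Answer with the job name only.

Op 1: register job_D */3 -> active={job_D:*/3}
Op 2: register job_D */13 -> active={job_D:*/13}
Op 3: register job_A */9 -> active={job_A:*/9, job_D:*/13}
Op 4: register job_A */12 -> active={job_A:*/12, job_D:*/13}
Op 5: register job_D */13 -> active={job_A:*/12, job_D:*/13}
Op 6: unregister job_A -> active={job_D:*/13}
Op 7: register job_E */3 -> active={job_D:*/13, job_E:*/3}
  job_D: interval 13, next fire after T=258 is 260
  job_E: interval 3, next fire after T=258 is 261
Earliest = 260, winner (lex tiebreak) = job_D

Answer: job_D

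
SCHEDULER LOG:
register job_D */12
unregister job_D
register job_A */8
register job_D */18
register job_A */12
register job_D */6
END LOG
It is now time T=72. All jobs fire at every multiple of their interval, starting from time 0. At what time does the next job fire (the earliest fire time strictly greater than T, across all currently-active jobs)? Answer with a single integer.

Answer: 78

Derivation:
Op 1: register job_D */12 -> active={job_D:*/12}
Op 2: unregister job_D -> active={}
Op 3: register job_A */8 -> active={job_A:*/8}
Op 4: register job_D */18 -> active={job_A:*/8, job_D:*/18}
Op 5: register job_A */12 -> active={job_A:*/12, job_D:*/18}
Op 6: register job_D */6 -> active={job_A:*/12, job_D:*/6}
  job_A: interval 12, next fire after T=72 is 84
  job_D: interval 6, next fire after T=72 is 78
Earliest fire time = 78 (job job_D)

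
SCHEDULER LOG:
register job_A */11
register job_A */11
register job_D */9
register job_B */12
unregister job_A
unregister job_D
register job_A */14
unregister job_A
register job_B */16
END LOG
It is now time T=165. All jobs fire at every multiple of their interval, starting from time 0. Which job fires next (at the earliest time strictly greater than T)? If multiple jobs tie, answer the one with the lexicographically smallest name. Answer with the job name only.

Op 1: register job_A */11 -> active={job_A:*/11}
Op 2: register job_A */11 -> active={job_A:*/11}
Op 3: register job_D */9 -> active={job_A:*/11, job_D:*/9}
Op 4: register job_B */12 -> active={job_A:*/11, job_B:*/12, job_D:*/9}
Op 5: unregister job_A -> active={job_B:*/12, job_D:*/9}
Op 6: unregister job_D -> active={job_B:*/12}
Op 7: register job_A */14 -> active={job_A:*/14, job_B:*/12}
Op 8: unregister job_A -> active={job_B:*/12}
Op 9: register job_B */16 -> active={job_B:*/16}
  job_B: interval 16, next fire after T=165 is 176
Earliest = 176, winner (lex tiebreak) = job_B

Answer: job_B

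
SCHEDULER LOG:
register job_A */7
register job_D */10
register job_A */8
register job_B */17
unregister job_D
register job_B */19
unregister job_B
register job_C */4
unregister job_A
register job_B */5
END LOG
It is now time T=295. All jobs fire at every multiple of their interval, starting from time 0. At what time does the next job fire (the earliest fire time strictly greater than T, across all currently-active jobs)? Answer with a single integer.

Answer: 296

Derivation:
Op 1: register job_A */7 -> active={job_A:*/7}
Op 2: register job_D */10 -> active={job_A:*/7, job_D:*/10}
Op 3: register job_A */8 -> active={job_A:*/8, job_D:*/10}
Op 4: register job_B */17 -> active={job_A:*/8, job_B:*/17, job_D:*/10}
Op 5: unregister job_D -> active={job_A:*/8, job_B:*/17}
Op 6: register job_B */19 -> active={job_A:*/8, job_B:*/19}
Op 7: unregister job_B -> active={job_A:*/8}
Op 8: register job_C */4 -> active={job_A:*/8, job_C:*/4}
Op 9: unregister job_A -> active={job_C:*/4}
Op 10: register job_B */5 -> active={job_B:*/5, job_C:*/4}
  job_B: interval 5, next fire after T=295 is 300
  job_C: interval 4, next fire after T=295 is 296
Earliest fire time = 296 (job job_C)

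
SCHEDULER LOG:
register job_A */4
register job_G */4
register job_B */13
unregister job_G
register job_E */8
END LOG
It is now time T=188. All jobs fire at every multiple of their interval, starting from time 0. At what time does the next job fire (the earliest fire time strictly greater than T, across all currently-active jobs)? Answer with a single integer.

Op 1: register job_A */4 -> active={job_A:*/4}
Op 2: register job_G */4 -> active={job_A:*/4, job_G:*/4}
Op 3: register job_B */13 -> active={job_A:*/4, job_B:*/13, job_G:*/4}
Op 4: unregister job_G -> active={job_A:*/4, job_B:*/13}
Op 5: register job_E */8 -> active={job_A:*/4, job_B:*/13, job_E:*/8}
  job_A: interval 4, next fire after T=188 is 192
  job_B: interval 13, next fire after T=188 is 195
  job_E: interval 8, next fire after T=188 is 192
Earliest fire time = 192 (job job_A)

Answer: 192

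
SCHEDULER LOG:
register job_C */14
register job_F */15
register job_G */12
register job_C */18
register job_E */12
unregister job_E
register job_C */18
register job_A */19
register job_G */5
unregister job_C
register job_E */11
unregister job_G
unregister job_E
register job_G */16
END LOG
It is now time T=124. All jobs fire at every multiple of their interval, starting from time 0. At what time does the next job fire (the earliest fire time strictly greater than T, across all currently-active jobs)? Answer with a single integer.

Op 1: register job_C */14 -> active={job_C:*/14}
Op 2: register job_F */15 -> active={job_C:*/14, job_F:*/15}
Op 3: register job_G */12 -> active={job_C:*/14, job_F:*/15, job_G:*/12}
Op 4: register job_C */18 -> active={job_C:*/18, job_F:*/15, job_G:*/12}
Op 5: register job_E */12 -> active={job_C:*/18, job_E:*/12, job_F:*/15, job_G:*/12}
Op 6: unregister job_E -> active={job_C:*/18, job_F:*/15, job_G:*/12}
Op 7: register job_C */18 -> active={job_C:*/18, job_F:*/15, job_G:*/12}
Op 8: register job_A */19 -> active={job_A:*/19, job_C:*/18, job_F:*/15, job_G:*/12}
Op 9: register job_G */5 -> active={job_A:*/19, job_C:*/18, job_F:*/15, job_G:*/5}
Op 10: unregister job_C -> active={job_A:*/19, job_F:*/15, job_G:*/5}
Op 11: register job_E */11 -> active={job_A:*/19, job_E:*/11, job_F:*/15, job_G:*/5}
Op 12: unregister job_G -> active={job_A:*/19, job_E:*/11, job_F:*/15}
Op 13: unregister job_E -> active={job_A:*/19, job_F:*/15}
Op 14: register job_G */16 -> active={job_A:*/19, job_F:*/15, job_G:*/16}
  job_A: interval 19, next fire after T=124 is 133
  job_F: interval 15, next fire after T=124 is 135
  job_G: interval 16, next fire after T=124 is 128
Earliest fire time = 128 (job job_G)

Answer: 128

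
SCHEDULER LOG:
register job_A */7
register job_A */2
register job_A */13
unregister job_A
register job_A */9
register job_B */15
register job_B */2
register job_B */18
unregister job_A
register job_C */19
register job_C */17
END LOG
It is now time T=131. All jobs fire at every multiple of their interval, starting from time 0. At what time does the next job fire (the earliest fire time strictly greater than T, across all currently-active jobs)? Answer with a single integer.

Answer: 136

Derivation:
Op 1: register job_A */7 -> active={job_A:*/7}
Op 2: register job_A */2 -> active={job_A:*/2}
Op 3: register job_A */13 -> active={job_A:*/13}
Op 4: unregister job_A -> active={}
Op 5: register job_A */9 -> active={job_A:*/9}
Op 6: register job_B */15 -> active={job_A:*/9, job_B:*/15}
Op 7: register job_B */2 -> active={job_A:*/9, job_B:*/2}
Op 8: register job_B */18 -> active={job_A:*/9, job_B:*/18}
Op 9: unregister job_A -> active={job_B:*/18}
Op 10: register job_C */19 -> active={job_B:*/18, job_C:*/19}
Op 11: register job_C */17 -> active={job_B:*/18, job_C:*/17}
  job_B: interval 18, next fire after T=131 is 144
  job_C: interval 17, next fire after T=131 is 136
Earliest fire time = 136 (job job_C)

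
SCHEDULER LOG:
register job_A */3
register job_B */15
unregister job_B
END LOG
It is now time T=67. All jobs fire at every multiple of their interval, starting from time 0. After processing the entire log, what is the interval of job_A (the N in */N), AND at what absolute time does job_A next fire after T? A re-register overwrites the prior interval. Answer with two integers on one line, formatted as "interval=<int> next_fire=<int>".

Op 1: register job_A */3 -> active={job_A:*/3}
Op 2: register job_B */15 -> active={job_A:*/3, job_B:*/15}
Op 3: unregister job_B -> active={job_A:*/3}
Final interval of job_A = 3
Next fire of job_A after T=67: (67//3+1)*3 = 69

Answer: interval=3 next_fire=69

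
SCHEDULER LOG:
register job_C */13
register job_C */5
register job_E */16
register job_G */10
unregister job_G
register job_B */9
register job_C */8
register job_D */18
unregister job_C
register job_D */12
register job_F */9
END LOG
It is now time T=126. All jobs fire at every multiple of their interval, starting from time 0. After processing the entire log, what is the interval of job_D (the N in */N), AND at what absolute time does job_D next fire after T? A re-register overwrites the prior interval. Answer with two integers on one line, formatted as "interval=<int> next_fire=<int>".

Op 1: register job_C */13 -> active={job_C:*/13}
Op 2: register job_C */5 -> active={job_C:*/5}
Op 3: register job_E */16 -> active={job_C:*/5, job_E:*/16}
Op 4: register job_G */10 -> active={job_C:*/5, job_E:*/16, job_G:*/10}
Op 5: unregister job_G -> active={job_C:*/5, job_E:*/16}
Op 6: register job_B */9 -> active={job_B:*/9, job_C:*/5, job_E:*/16}
Op 7: register job_C */8 -> active={job_B:*/9, job_C:*/8, job_E:*/16}
Op 8: register job_D */18 -> active={job_B:*/9, job_C:*/8, job_D:*/18, job_E:*/16}
Op 9: unregister job_C -> active={job_B:*/9, job_D:*/18, job_E:*/16}
Op 10: register job_D */12 -> active={job_B:*/9, job_D:*/12, job_E:*/16}
Op 11: register job_F */9 -> active={job_B:*/9, job_D:*/12, job_E:*/16, job_F:*/9}
Final interval of job_D = 12
Next fire of job_D after T=126: (126//12+1)*12 = 132

Answer: interval=12 next_fire=132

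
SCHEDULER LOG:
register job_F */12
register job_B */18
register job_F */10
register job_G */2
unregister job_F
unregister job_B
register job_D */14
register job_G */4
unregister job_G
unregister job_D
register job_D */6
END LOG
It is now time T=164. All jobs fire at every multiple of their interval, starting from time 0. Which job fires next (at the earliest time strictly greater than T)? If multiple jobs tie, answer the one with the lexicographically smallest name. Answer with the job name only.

Answer: job_D

Derivation:
Op 1: register job_F */12 -> active={job_F:*/12}
Op 2: register job_B */18 -> active={job_B:*/18, job_F:*/12}
Op 3: register job_F */10 -> active={job_B:*/18, job_F:*/10}
Op 4: register job_G */2 -> active={job_B:*/18, job_F:*/10, job_G:*/2}
Op 5: unregister job_F -> active={job_B:*/18, job_G:*/2}
Op 6: unregister job_B -> active={job_G:*/2}
Op 7: register job_D */14 -> active={job_D:*/14, job_G:*/2}
Op 8: register job_G */4 -> active={job_D:*/14, job_G:*/4}
Op 9: unregister job_G -> active={job_D:*/14}
Op 10: unregister job_D -> active={}
Op 11: register job_D */6 -> active={job_D:*/6}
  job_D: interval 6, next fire after T=164 is 168
Earliest = 168, winner (lex tiebreak) = job_D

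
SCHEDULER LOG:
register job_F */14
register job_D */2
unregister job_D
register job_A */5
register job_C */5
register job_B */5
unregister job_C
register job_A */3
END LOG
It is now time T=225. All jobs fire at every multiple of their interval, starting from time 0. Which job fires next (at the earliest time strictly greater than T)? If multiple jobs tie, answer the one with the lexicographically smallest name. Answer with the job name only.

Answer: job_A

Derivation:
Op 1: register job_F */14 -> active={job_F:*/14}
Op 2: register job_D */2 -> active={job_D:*/2, job_F:*/14}
Op 3: unregister job_D -> active={job_F:*/14}
Op 4: register job_A */5 -> active={job_A:*/5, job_F:*/14}
Op 5: register job_C */5 -> active={job_A:*/5, job_C:*/5, job_F:*/14}
Op 6: register job_B */5 -> active={job_A:*/5, job_B:*/5, job_C:*/5, job_F:*/14}
Op 7: unregister job_C -> active={job_A:*/5, job_B:*/5, job_F:*/14}
Op 8: register job_A */3 -> active={job_A:*/3, job_B:*/5, job_F:*/14}
  job_A: interval 3, next fire after T=225 is 228
  job_B: interval 5, next fire after T=225 is 230
  job_F: interval 14, next fire after T=225 is 238
Earliest = 228, winner (lex tiebreak) = job_A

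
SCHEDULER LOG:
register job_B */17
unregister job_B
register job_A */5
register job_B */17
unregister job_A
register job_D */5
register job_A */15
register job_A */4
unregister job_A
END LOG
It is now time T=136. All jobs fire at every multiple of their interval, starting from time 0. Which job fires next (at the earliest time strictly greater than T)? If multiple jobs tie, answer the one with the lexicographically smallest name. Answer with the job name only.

Answer: job_D

Derivation:
Op 1: register job_B */17 -> active={job_B:*/17}
Op 2: unregister job_B -> active={}
Op 3: register job_A */5 -> active={job_A:*/5}
Op 4: register job_B */17 -> active={job_A:*/5, job_B:*/17}
Op 5: unregister job_A -> active={job_B:*/17}
Op 6: register job_D */5 -> active={job_B:*/17, job_D:*/5}
Op 7: register job_A */15 -> active={job_A:*/15, job_B:*/17, job_D:*/5}
Op 8: register job_A */4 -> active={job_A:*/4, job_B:*/17, job_D:*/5}
Op 9: unregister job_A -> active={job_B:*/17, job_D:*/5}
  job_B: interval 17, next fire after T=136 is 153
  job_D: interval 5, next fire after T=136 is 140
Earliest = 140, winner (lex tiebreak) = job_D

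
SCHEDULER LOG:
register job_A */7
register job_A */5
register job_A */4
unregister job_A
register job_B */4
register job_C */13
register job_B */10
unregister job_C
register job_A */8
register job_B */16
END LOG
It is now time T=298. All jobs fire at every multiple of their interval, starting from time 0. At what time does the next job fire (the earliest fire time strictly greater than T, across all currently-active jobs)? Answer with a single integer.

Answer: 304

Derivation:
Op 1: register job_A */7 -> active={job_A:*/7}
Op 2: register job_A */5 -> active={job_A:*/5}
Op 3: register job_A */4 -> active={job_A:*/4}
Op 4: unregister job_A -> active={}
Op 5: register job_B */4 -> active={job_B:*/4}
Op 6: register job_C */13 -> active={job_B:*/4, job_C:*/13}
Op 7: register job_B */10 -> active={job_B:*/10, job_C:*/13}
Op 8: unregister job_C -> active={job_B:*/10}
Op 9: register job_A */8 -> active={job_A:*/8, job_B:*/10}
Op 10: register job_B */16 -> active={job_A:*/8, job_B:*/16}
  job_A: interval 8, next fire after T=298 is 304
  job_B: interval 16, next fire after T=298 is 304
Earliest fire time = 304 (job job_A)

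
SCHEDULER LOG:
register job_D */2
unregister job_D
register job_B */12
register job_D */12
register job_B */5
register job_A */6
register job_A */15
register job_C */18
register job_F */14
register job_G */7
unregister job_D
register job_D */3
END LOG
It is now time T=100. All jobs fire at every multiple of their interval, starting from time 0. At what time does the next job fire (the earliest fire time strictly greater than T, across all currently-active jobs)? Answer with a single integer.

Answer: 102

Derivation:
Op 1: register job_D */2 -> active={job_D:*/2}
Op 2: unregister job_D -> active={}
Op 3: register job_B */12 -> active={job_B:*/12}
Op 4: register job_D */12 -> active={job_B:*/12, job_D:*/12}
Op 5: register job_B */5 -> active={job_B:*/5, job_D:*/12}
Op 6: register job_A */6 -> active={job_A:*/6, job_B:*/5, job_D:*/12}
Op 7: register job_A */15 -> active={job_A:*/15, job_B:*/5, job_D:*/12}
Op 8: register job_C */18 -> active={job_A:*/15, job_B:*/5, job_C:*/18, job_D:*/12}
Op 9: register job_F */14 -> active={job_A:*/15, job_B:*/5, job_C:*/18, job_D:*/12, job_F:*/14}
Op 10: register job_G */7 -> active={job_A:*/15, job_B:*/5, job_C:*/18, job_D:*/12, job_F:*/14, job_G:*/7}
Op 11: unregister job_D -> active={job_A:*/15, job_B:*/5, job_C:*/18, job_F:*/14, job_G:*/7}
Op 12: register job_D */3 -> active={job_A:*/15, job_B:*/5, job_C:*/18, job_D:*/3, job_F:*/14, job_G:*/7}
  job_A: interval 15, next fire after T=100 is 105
  job_B: interval 5, next fire after T=100 is 105
  job_C: interval 18, next fire after T=100 is 108
  job_D: interval 3, next fire after T=100 is 102
  job_F: interval 14, next fire after T=100 is 112
  job_G: interval 7, next fire after T=100 is 105
Earliest fire time = 102 (job job_D)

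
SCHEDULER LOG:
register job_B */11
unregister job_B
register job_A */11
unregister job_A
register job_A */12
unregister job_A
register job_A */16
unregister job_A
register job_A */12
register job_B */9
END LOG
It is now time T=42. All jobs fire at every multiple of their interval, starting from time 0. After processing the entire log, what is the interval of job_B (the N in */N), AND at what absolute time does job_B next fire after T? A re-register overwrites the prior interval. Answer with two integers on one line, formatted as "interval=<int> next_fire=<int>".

Answer: interval=9 next_fire=45

Derivation:
Op 1: register job_B */11 -> active={job_B:*/11}
Op 2: unregister job_B -> active={}
Op 3: register job_A */11 -> active={job_A:*/11}
Op 4: unregister job_A -> active={}
Op 5: register job_A */12 -> active={job_A:*/12}
Op 6: unregister job_A -> active={}
Op 7: register job_A */16 -> active={job_A:*/16}
Op 8: unregister job_A -> active={}
Op 9: register job_A */12 -> active={job_A:*/12}
Op 10: register job_B */9 -> active={job_A:*/12, job_B:*/9}
Final interval of job_B = 9
Next fire of job_B after T=42: (42//9+1)*9 = 45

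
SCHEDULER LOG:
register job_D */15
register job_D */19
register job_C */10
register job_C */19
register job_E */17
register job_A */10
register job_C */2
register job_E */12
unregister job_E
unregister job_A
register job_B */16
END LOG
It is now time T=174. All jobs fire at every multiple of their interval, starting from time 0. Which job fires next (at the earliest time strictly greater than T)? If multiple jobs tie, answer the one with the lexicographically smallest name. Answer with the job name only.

Op 1: register job_D */15 -> active={job_D:*/15}
Op 2: register job_D */19 -> active={job_D:*/19}
Op 3: register job_C */10 -> active={job_C:*/10, job_D:*/19}
Op 4: register job_C */19 -> active={job_C:*/19, job_D:*/19}
Op 5: register job_E */17 -> active={job_C:*/19, job_D:*/19, job_E:*/17}
Op 6: register job_A */10 -> active={job_A:*/10, job_C:*/19, job_D:*/19, job_E:*/17}
Op 7: register job_C */2 -> active={job_A:*/10, job_C:*/2, job_D:*/19, job_E:*/17}
Op 8: register job_E */12 -> active={job_A:*/10, job_C:*/2, job_D:*/19, job_E:*/12}
Op 9: unregister job_E -> active={job_A:*/10, job_C:*/2, job_D:*/19}
Op 10: unregister job_A -> active={job_C:*/2, job_D:*/19}
Op 11: register job_B */16 -> active={job_B:*/16, job_C:*/2, job_D:*/19}
  job_B: interval 16, next fire after T=174 is 176
  job_C: interval 2, next fire after T=174 is 176
  job_D: interval 19, next fire after T=174 is 190
Earliest = 176, winner (lex tiebreak) = job_B

Answer: job_B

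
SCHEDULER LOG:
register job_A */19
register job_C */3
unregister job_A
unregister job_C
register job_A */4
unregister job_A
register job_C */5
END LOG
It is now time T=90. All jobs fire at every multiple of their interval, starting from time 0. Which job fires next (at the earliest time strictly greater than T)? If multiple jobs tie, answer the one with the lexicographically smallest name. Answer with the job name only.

Op 1: register job_A */19 -> active={job_A:*/19}
Op 2: register job_C */3 -> active={job_A:*/19, job_C:*/3}
Op 3: unregister job_A -> active={job_C:*/3}
Op 4: unregister job_C -> active={}
Op 5: register job_A */4 -> active={job_A:*/4}
Op 6: unregister job_A -> active={}
Op 7: register job_C */5 -> active={job_C:*/5}
  job_C: interval 5, next fire after T=90 is 95
Earliest = 95, winner (lex tiebreak) = job_C

Answer: job_C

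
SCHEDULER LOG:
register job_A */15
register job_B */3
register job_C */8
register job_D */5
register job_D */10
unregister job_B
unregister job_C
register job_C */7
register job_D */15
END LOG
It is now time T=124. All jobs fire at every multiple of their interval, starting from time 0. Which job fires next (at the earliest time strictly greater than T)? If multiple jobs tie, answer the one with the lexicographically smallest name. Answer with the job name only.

Op 1: register job_A */15 -> active={job_A:*/15}
Op 2: register job_B */3 -> active={job_A:*/15, job_B:*/3}
Op 3: register job_C */8 -> active={job_A:*/15, job_B:*/3, job_C:*/8}
Op 4: register job_D */5 -> active={job_A:*/15, job_B:*/3, job_C:*/8, job_D:*/5}
Op 5: register job_D */10 -> active={job_A:*/15, job_B:*/3, job_C:*/8, job_D:*/10}
Op 6: unregister job_B -> active={job_A:*/15, job_C:*/8, job_D:*/10}
Op 7: unregister job_C -> active={job_A:*/15, job_D:*/10}
Op 8: register job_C */7 -> active={job_A:*/15, job_C:*/7, job_D:*/10}
Op 9: register job_D */15 -> active={job_A:*/15, job_C:*/7, job_D:*/15}
  job_A: interval 15, next fire after T=124 is 135
  job_C: interval 7, next fire after T=124 is 126
  job_D: interval 15, next fire after T=124 is 135
Earliest = 126, winner (lex tiebreak) = job_C

Answer: job_C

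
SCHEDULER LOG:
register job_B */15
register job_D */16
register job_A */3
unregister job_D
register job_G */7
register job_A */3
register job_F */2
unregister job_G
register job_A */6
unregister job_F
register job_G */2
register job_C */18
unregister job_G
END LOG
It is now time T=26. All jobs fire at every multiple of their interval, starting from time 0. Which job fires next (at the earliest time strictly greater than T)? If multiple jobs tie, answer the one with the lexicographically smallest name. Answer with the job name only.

Answer: job_A

Derivation:
Op 1: register job_B */15 -> active={job_B:*/15}
Op 2: register job_D */16 -> active={job_B:*/15, job_D:*/16}
Op 3: register job_A */3 -> active={job_A:*/3, job_B:*/15, job_D:*/16}
Op 4: unregister job_D -> active={job_A:*/3, job_B:*/15}
Op 5: register job_G */7 -> active={job_A:*/3, job_B:*/15, job_G:*/7}
Op 6: register job_A */3 -> active={job_A:*/3, job_B:*/15, job_G:*/7}
Op 7: register job_F */2 -> active={job_A:*/3, job_B:*/15, job_F:*/2, job_G:*/7}
Op 8: unregister job_G -> active={job_A:*/3, job_B:*/15, job_F:*/2}
Op 9: register job_A */6 -> active={job_A:*/6, job_B:*/15, job_F:*/2}
Op 10: unregister job_F -> active={job_A:*/6, job_B:*/15}
Op 11: register job_G */2 -> active={job_A:*/6, job_B:*/15, job_G:*/2}
Op 12: register job_C */18 -> active={job_A:*/6, job_B:*/15, job_C:*/18, job_G:*/2}
Op 13: unregister job_G -> active={job_A:*/6, job_B:*/15, job_C:*/18}
  job_A: interval 6, next fire after T=26 is 30
  job_B: interval 15, next fire after T=26 is 30
  job_C: interval 18, next fire after T=26 is 36
Earliest = 30, winner (lex tiebreak) = job_A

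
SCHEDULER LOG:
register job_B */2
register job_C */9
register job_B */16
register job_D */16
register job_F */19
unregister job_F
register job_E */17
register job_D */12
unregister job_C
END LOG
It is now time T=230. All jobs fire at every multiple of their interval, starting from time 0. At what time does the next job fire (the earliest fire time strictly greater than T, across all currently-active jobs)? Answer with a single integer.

Answer: 238

Derivation:
Op 1: register job_B */2 -> active={job_B:*/2}
Op 2: register job_C */9 -> active={job_B:*/2, job_C:*/9}
Op 3: register job_B */16 -> active={job_B:*/16, job_C:*/9}
Op 4: register job_D */16 -> active={job_B:*/16, job_C:*/9, job_D:*/16}
Op 5: register job_F */19 -> active={job_B:*/16, job_C:*/9, job_D:*/16, job_F:*/19}
Op 6: unregister job_F -> active={job_B:*/16, job_C:*/9, job_D:*/16}
Op 7: register job_E */17 -> active={job_B:*/16, job_C:*/9, job_D:*/16, job_E:*/17}
Op 8: register job_D */12 -> active={job_B:*/16, job_C:*/9, job_D:*/12, job_E:*/17}
Op 9: unregister job_C -> active={job_B:*/16, job_D:*/12, job_E:*/17}
  job_B: interval 16, next fire after T=230 is 240
  job_D: interval 12, next fire after T=230 is 240
  job_E: interval 17, next fire after T=230 is 238
Earliest fire time = 238 (job job_E)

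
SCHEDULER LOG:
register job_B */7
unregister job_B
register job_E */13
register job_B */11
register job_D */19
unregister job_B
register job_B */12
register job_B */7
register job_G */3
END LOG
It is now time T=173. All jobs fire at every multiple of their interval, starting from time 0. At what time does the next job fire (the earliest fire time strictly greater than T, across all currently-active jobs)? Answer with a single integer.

Answer: 174

Derivation:
Op 1: register job_B */7 -> active={job_B:*/7}
Op 2: unregister job_B -> active={}
Op 3: register job_E */13 -> active={job_E:*/13}
Op 4: register job_B */11 -> active={job_B:*/11, job_E:*/13}
Op 5: register job_D */19 -> active={job_B:*/11, job_D:*/19, job_E:*/13}
Op 6: unregister job_B -> active={job_D:*/19, job_E:*/13}
Op 7: register job_B */12 -> active={job_B:*/12, job_D:*/19, job_E:*/13}
Op 8: register job_B */7 -> active={job_B:*/7, job_D:*/19, job_E:*/13}
Op 9: register job_G */3 -> active={job_B:*/7, job_D:*/19, job_E:*/13, job_G:*/3}
  job_B: interval 7, next fire after T=173 is 175
  job_D: interval 19, next fire after T=173 is 190
  job_E: interval 13, next fire after T=173 is 182
  job_G: interval 3, next fire after T=173 is 174
Earliest fire time = 174 (job job_G)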